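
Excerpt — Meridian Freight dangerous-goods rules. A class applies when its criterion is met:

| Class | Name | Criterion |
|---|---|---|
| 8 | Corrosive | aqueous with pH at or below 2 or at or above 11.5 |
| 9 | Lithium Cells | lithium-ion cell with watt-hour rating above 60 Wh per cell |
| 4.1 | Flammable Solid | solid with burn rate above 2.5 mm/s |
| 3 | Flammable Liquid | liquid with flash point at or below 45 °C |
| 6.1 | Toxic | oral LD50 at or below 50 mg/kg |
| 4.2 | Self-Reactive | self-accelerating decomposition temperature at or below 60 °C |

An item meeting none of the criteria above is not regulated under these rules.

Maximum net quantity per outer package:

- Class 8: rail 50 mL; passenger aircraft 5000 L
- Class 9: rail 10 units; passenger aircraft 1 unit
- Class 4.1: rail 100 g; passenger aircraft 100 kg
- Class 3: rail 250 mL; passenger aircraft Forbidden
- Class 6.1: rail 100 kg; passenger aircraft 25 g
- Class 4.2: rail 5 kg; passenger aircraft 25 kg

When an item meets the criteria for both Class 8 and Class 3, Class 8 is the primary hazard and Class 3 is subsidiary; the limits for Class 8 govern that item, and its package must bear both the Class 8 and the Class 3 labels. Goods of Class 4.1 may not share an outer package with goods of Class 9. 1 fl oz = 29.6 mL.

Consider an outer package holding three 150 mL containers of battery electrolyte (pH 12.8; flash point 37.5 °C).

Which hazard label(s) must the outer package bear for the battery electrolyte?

The battery electrolyte has pH 12.8, which is ≥ 11.5, so it is Class 8 (Corrosive).
The battery electrolyte has flash point 37.5 °C, which is ≤ 45 °C, so it is Class 3 (Flammable Liquid).
By the precedence rule Class 8 is primary and Class 3 is subsidiary, and that rule requires both labels on the package.

Class 3 and 8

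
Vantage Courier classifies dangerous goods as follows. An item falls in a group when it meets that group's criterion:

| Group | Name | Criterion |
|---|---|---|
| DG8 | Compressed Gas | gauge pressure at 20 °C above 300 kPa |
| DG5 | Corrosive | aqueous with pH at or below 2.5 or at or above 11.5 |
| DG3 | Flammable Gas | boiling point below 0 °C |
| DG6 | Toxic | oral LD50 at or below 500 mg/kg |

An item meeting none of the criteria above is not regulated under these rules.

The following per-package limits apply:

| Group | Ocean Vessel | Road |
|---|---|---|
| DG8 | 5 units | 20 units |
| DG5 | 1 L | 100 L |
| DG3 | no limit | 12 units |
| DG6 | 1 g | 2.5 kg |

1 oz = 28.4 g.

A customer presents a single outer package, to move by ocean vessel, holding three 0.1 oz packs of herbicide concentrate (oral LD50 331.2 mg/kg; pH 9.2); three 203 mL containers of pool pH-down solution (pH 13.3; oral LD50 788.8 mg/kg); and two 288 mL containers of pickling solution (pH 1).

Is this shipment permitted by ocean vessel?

Herbicide concentrate: oral LD50 331.2 mg/kg ≤ 500 mg/kg → Group DG6 (Toxic).
pH 13.3 meets the Group DG5 criterion (Corrosive), so the pool pH-down solution is Group DG5.
pH 1 meets the Group DG5 criterion (Corrosive), so the pickling solution is Group DG5.
Group DG6 quantity: three 0.1 oz packs = 8.52 g.
8.52 g exceeds the ocean vessel limit of 1 g for Group DG6.
Group DG5 net quantity: (three 203 mL containers = 609 mL) + (two 288 mL containers = 576 mL) = 1.185 L.
1.185 L exceeds the ocean vessel limit of 1 L for Group DG5.

No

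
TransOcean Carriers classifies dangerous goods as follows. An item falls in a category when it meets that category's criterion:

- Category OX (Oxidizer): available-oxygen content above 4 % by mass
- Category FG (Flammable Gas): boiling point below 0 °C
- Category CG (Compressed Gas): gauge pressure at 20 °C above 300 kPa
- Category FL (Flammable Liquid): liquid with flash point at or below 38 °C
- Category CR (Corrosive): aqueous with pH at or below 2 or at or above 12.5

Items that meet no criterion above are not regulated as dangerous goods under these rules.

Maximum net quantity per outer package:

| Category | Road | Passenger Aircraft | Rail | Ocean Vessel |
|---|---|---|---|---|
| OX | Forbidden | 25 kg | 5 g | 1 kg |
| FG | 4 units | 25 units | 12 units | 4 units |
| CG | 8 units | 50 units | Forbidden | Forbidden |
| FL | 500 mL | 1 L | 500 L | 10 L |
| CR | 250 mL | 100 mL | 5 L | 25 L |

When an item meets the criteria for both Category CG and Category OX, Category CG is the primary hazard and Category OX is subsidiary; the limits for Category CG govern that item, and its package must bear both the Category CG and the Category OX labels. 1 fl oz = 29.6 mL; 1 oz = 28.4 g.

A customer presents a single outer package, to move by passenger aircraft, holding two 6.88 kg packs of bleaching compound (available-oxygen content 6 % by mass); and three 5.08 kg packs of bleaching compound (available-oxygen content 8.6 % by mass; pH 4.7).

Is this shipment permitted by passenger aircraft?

With available-oxygen content 6 % by mass (> 4 % by mass), the bleaching compound falls in Category OX.
With available-oxygen content 8.6 % by mass (> 4 % by mass), the bleaching compound falls in Category OX.
Category OX net quantity: (two 6.88 kg packs = 13.76 kg) + (three 5.08 kg packs = 15.24 kg) = 29 kg.
29 kg exceeds the passenger aircraft limit of 25 kg for Category OX.

No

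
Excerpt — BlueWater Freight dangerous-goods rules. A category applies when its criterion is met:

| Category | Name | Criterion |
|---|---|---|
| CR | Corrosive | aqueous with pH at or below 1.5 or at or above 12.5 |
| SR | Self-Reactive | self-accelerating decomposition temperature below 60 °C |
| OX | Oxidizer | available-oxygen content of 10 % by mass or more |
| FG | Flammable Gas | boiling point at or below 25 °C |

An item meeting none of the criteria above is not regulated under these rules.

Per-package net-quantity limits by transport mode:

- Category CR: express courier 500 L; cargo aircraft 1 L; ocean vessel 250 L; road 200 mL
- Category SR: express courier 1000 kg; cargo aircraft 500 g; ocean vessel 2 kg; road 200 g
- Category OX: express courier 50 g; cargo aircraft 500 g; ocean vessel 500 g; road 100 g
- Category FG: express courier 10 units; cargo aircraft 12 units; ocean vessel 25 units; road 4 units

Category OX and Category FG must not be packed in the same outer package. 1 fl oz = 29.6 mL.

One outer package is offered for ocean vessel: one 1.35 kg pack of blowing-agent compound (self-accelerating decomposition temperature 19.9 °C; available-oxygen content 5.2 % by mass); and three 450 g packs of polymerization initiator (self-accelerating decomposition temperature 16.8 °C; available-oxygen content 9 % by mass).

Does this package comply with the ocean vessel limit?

With self-accelerating decomposition temperature 19.9 °C (< 60 °C), the blowing-agent compound falls in Category SR.
The polymerization initiator has self-accelerating decomposition temperature 16.8 °C, which is < 60 °C, so it is Category SR (Self-Reactive).
Total Category SR: 1.35 kg + (three 450 g packs = 1.35 kg) = 2.7 kg.
2.7 kg exceeds the ocean vessel limit of 2 kg for Category SR.

No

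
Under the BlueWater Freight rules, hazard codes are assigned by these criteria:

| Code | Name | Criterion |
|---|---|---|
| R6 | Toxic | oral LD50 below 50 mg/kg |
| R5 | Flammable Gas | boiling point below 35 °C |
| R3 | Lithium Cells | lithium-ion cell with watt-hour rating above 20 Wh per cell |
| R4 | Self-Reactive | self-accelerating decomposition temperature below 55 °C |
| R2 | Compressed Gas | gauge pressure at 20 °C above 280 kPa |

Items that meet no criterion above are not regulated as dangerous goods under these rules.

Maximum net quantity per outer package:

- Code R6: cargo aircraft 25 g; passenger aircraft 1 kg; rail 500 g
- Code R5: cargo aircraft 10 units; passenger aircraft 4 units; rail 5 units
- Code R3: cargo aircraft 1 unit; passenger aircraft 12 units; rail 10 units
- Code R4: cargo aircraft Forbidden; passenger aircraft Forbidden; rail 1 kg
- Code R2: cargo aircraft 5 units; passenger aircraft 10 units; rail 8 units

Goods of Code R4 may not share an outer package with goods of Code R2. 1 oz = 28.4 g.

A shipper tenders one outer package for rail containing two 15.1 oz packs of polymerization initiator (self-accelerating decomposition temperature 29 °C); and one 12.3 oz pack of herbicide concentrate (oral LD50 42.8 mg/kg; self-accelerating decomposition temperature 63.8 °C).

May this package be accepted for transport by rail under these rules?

Polymerization initiator: self-accelerating decomposition temperature 29 °C < 55 °C → Code R4 (Self-Reactive).
The herbicide concentrate has oral LD50 42.8 mg/kg, which is < 50 mg/kg, so it is Code R6 (Toxic).
Code R4 quantity: two 15.1 oz packs = 857.68 g.
857.68 g is within the rail limit of 1 kg for Code R4.
Code R6 quantity: one 12.3 oz pack = 349.32 g.
That is within the Code R6 rail limit of 500 g.
The segregation rule (Code R4 with Code R2) does not apply to Code R4 with Code R6.
Every hazard code is within its rail limit and no segregation rule is violated.

Yes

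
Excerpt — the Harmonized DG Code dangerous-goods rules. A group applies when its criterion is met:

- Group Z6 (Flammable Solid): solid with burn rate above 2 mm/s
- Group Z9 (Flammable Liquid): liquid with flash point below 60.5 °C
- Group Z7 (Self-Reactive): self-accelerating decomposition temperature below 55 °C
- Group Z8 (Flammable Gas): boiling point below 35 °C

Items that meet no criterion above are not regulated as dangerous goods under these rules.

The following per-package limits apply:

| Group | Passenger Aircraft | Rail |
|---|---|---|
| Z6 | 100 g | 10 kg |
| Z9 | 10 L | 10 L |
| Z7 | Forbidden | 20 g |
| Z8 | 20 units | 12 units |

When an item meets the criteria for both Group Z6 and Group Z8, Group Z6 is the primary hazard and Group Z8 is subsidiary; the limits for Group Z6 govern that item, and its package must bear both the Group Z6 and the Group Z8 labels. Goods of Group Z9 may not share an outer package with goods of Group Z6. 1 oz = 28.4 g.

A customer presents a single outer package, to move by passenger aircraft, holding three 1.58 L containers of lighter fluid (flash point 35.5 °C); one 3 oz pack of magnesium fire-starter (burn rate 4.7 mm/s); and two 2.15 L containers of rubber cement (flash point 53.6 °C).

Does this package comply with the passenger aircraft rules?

No

The lighter fluid has flash point 35.5 °C, which is < 60.5 °C, so it is Group Z9 (Flammable Liquid).
With burn rate 4.7 mm/s (> 2 mm/s), the magnesium fire-starter falls in Group Z6.
The rubber cement has flash point 53.6 °C, which is < 60.5 °C, so it is Group Z9 (Flammable Liquid).
Group Z9 net quantity: (three 1.58 L containers = 4.74 L) + (two 2.15 L containers = 4.3 L) = 9.04 L.
9.04 L ≤ 10 L (passenger aircraft limit, Group Z9) — within limit.
Group Z6 quantity: one 3 oz pack = 85.2 g.
85.2 g ≤ 100 g (passenger aircraft limit, Group Z6) — within limit.
Group Z9 and Group Z6 may not share an outer package.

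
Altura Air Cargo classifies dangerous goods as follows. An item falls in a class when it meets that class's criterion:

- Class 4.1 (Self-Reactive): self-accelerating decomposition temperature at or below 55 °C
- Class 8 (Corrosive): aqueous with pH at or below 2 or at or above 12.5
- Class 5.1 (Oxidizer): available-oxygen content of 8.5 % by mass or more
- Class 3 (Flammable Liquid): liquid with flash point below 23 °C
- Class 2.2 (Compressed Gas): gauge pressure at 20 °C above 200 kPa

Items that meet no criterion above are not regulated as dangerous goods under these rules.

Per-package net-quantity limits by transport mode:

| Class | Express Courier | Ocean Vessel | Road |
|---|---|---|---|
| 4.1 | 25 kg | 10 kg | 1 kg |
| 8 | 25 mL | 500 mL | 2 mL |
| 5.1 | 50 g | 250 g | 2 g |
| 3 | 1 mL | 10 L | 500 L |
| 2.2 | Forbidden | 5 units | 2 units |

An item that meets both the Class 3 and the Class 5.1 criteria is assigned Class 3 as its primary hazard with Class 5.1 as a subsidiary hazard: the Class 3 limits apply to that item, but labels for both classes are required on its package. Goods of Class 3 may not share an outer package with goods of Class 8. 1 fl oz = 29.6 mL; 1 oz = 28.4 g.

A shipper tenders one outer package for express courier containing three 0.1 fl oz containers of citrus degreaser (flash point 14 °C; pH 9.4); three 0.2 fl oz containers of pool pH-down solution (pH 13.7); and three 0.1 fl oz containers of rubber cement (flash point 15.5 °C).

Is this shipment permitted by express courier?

No

Flash point 14 °C meets the Class 3 criterion (Flammable Liquid), so the citrus degreaser is Class 3.
The pool pH-down solution has pH 13.7, which is ≥ 12.5, so it is Class 8 (Corrosive).
The rubber cement has flash point 15.5 °C, which is < 23 °C, so it is Class 3 (Flammable Liquid).
Total Class 3: (three 0.1 fl oz containers = 8.88 mL) + (three 0.1 fl oz containers = 8.88 mL) = 17.76 mL.
17.76 mL exceeds the express courier limit of 1 mL for Class 3.
Class 8 quantity: three 0.2 fl oz containers = 17.76 mL.
That is within the Class 8 express courier limit of 25 mL.
Class 3 and Class 8 may not share an outer package.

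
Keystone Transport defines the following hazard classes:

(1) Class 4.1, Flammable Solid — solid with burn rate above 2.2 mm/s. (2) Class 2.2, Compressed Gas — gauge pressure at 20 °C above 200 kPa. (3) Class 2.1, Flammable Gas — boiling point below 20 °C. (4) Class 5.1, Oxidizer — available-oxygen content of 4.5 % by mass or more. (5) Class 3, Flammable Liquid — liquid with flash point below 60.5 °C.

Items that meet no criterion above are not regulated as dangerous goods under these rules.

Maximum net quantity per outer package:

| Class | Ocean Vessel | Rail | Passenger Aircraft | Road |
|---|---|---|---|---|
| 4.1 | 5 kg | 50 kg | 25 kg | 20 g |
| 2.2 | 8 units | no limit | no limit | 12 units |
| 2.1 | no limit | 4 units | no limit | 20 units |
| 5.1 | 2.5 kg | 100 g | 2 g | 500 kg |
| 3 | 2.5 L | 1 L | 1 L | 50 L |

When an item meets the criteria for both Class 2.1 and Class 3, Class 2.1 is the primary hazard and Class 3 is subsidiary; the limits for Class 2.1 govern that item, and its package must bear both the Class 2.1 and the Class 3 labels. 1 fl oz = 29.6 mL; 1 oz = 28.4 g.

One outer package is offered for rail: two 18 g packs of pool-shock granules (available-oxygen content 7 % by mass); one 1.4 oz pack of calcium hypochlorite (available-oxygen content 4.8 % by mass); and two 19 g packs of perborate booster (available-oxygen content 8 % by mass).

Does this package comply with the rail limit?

The pool-shock granules have available-oxygen content 7 % by mass, which is ≥ 4.5 % by mass, so they are Class 5.1 (Oxidizer).
With available-oxygen content 4.8 % by mass (≥ 4.5 % by mass), the calcium hypochlorite falls in Class 5.1.
Available-oxygen content 8 % by mass meets the Class 5.1 criterion (Oxidizer), so the perborate booster is Class 5.1.
Class 5.1 net quantity: (two 18 g packs = 36 g) + (one 1.4 oz pack = 39.76 g) + (two 19 g packs = 38 g) = 113.76 g.
113.76 g > 100 g (rail limit, Class 5.1) — over the limit.

No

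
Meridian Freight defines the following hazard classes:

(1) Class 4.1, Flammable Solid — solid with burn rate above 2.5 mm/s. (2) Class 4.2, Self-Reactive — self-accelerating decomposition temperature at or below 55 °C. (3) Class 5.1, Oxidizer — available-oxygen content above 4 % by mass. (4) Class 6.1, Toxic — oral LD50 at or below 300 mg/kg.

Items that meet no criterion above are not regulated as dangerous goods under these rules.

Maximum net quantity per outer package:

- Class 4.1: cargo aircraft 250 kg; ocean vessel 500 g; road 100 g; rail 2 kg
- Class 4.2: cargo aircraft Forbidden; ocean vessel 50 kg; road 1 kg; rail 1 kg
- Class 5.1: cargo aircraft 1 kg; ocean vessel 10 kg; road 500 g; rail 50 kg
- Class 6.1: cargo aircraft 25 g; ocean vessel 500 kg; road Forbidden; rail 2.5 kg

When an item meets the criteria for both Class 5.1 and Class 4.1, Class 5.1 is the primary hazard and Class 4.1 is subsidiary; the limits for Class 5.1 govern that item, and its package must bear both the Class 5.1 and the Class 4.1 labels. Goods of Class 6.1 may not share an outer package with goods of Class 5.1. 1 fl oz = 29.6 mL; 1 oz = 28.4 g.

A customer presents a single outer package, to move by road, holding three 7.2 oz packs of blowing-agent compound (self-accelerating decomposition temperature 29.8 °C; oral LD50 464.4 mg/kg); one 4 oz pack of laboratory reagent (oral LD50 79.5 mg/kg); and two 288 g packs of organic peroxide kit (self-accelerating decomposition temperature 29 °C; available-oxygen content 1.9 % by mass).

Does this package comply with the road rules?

The blowing-agent compound has self-accelerating decomposition temperature 29.8 °C, which is ≤ 55 °C, so it is Class 4.2 (Self-Reactive).
Laboratory reagent: oral LD50 79.5 mg/kg ≤ 300 mg/kg → Class 6.1 (Toxic).
With self-accelerating decomposition temperature 29 °C (≤ 55 °C), the organic peroxide kit falls in Class 4.2.
Total Class 4.2: (three 7.2 oz packs = 613.44 g) + (two 288 g packs = 576 g) = 1189.44 g.
That exceeds the Class 4.2 road limit of 1 kg.
Class 6.1 quantity: one 4 oz pack = 113.6 g.
Class 6.1 is Forbidden by road.
The segregation rule (Class 6.1 with Class 5.1) does not apply to Class 4.2 with Class 6.1.

No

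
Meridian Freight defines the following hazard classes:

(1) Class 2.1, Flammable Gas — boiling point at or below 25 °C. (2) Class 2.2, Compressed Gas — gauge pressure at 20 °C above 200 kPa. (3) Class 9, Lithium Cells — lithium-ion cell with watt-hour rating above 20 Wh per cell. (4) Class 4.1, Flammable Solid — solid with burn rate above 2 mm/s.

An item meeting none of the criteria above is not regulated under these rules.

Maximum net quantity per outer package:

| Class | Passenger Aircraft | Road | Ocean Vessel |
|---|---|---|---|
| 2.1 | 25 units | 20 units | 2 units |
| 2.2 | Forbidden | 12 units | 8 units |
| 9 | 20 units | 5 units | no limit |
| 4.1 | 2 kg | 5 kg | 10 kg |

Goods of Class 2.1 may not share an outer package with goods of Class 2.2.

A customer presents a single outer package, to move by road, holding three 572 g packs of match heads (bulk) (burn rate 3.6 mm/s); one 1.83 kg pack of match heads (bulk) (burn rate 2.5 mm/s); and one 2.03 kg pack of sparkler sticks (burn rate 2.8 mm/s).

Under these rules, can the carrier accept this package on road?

No

With burn rate 3.6 mm/s (> 2 mm/s), the match heads (bulk) fall in Class 4.1.
With burn rate 2.5 mm/s (> 2 mm/s), the match heads (bulk) fall in Class 4.1.
The sparkler sticks have burn rate 2.8 mm/s, which is > 2 mm/s, so they are Class 4.1 (Flammable Solid).
Class 4.1 net quantity: (three 572 g packs = 1.716 kg) + 1.83 kg + 2.03 kg = 5.576 kg.
5.576 kg exceeds the road limit of 5 kg for Class 4.1.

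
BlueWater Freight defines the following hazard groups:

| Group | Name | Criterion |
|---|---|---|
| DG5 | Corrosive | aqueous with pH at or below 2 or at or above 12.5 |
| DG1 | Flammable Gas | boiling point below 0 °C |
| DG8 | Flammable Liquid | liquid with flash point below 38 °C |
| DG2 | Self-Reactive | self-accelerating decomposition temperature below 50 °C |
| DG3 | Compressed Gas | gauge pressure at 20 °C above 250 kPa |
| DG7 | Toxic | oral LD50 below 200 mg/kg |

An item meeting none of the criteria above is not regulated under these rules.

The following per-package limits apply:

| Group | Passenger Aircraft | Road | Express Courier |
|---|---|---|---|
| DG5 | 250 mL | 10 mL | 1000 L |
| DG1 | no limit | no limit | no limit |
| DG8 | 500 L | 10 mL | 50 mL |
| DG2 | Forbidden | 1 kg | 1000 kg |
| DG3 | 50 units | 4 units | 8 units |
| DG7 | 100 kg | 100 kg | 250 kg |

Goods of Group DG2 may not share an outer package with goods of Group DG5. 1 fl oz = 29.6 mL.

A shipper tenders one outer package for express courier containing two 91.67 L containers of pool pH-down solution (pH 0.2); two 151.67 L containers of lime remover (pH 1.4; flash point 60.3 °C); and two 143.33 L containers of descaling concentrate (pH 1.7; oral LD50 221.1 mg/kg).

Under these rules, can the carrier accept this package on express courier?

Yes

With pH 0.2 (≤ 2), the pool pH-down solution falls in Group DG5.
Lime remover: pH 1.4 ≤ 2 → Group DG5 (Corrosive).
With pH 1.7 (≤ 2), the descaling concentrate falls in Group DG5.
Group DG5 net quantity: (two 91.67 L containers = 183.34 L) + (two 151.67 L containers = 303.34 L) + (two 143.33 L containers = 286.66 L) = 773.34 L.
That is within the Group DG5 express courier limit of 1000 L.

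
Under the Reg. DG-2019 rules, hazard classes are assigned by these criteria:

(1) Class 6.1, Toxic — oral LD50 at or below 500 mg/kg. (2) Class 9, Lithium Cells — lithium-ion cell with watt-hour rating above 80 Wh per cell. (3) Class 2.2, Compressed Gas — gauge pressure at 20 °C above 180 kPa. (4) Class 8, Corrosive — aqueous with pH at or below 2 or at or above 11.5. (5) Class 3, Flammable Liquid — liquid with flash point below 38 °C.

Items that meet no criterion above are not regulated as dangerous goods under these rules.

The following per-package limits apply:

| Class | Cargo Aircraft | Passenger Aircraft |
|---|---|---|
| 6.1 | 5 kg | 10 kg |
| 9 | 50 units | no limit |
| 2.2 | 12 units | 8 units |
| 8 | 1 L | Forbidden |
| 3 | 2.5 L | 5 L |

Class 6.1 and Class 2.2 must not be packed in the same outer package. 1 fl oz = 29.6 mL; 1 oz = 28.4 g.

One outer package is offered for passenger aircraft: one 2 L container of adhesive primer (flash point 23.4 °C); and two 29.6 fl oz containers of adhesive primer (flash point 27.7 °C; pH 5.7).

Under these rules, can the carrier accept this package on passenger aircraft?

Yes

The adhesive primer has flash point 23.4 °C, which is < 38 °C, so it is Class 3 (Flammable Liquid).
The adhesive primer has flash point 27.7 °C, which is < 38 °C, so it is Class 3 (Flammable Liquid).
Total Class 3: 2 L + (two 29.6 fl oz containers = 1752.32 mL) = 3752.32 mL.
3752.32 mL is within the passenger aircraft limit of 5 L for Class 3.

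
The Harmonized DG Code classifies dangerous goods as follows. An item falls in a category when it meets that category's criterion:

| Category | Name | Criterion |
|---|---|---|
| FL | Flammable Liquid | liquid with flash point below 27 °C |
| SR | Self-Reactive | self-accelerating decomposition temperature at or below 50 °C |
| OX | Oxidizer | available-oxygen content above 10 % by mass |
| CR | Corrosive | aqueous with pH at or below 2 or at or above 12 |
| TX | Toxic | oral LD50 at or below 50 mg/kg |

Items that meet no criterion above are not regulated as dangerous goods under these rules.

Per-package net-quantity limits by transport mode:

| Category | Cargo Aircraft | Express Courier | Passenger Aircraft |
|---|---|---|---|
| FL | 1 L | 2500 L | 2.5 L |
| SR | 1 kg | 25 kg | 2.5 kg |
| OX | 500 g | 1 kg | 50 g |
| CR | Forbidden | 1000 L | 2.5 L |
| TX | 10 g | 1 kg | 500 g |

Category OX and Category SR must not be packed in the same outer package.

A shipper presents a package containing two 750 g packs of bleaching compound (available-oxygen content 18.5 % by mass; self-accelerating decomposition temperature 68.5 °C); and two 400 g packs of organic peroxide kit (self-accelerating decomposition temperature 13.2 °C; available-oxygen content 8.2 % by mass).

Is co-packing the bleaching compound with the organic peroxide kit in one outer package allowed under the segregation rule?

Available-oxygen content 18.5 % by mass meets the Category OX criterion (Oxidizer), so the bleaching compound is Category OX.
Organic peroxide kit: self-accelerating decomposition temperature 13.2 °C ≤ 50 °C → Category SR (Self-Reactive).
Category OX and Category SR may not share an outer package.

No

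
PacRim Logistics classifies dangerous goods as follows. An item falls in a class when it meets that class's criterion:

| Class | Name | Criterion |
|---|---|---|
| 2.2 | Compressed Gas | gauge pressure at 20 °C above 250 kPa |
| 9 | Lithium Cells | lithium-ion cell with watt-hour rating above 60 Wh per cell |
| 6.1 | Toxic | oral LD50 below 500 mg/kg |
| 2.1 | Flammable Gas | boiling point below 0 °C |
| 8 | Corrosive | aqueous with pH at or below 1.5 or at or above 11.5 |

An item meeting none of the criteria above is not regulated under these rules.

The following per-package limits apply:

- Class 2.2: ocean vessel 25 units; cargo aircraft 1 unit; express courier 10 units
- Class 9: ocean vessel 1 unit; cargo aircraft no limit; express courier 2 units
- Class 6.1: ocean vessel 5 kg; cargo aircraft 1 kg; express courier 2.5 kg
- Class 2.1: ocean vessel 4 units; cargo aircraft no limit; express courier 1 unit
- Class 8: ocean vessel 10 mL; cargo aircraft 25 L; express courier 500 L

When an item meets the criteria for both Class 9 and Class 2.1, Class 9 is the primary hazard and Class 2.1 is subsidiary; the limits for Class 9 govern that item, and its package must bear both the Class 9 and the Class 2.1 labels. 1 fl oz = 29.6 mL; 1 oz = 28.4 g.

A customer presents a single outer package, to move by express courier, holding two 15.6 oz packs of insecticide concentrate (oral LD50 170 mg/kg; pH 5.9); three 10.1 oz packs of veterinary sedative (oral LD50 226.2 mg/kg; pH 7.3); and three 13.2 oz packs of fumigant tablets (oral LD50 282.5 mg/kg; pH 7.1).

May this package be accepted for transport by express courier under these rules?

Insecticide concentrate: oral LD50 170 mg/kg < 500 mg/kg → Class 6.1 (Toxic).
The veterinary sedative has oral LD50 226.2 mg/kg, which is < 500 mg/kg, so it is Class 6.1 (Toxic).
The fumigant tablets have oral LD50 282.5 mg/kg, which is < 500 mg/kg, so they are Class 6.1 (Toxic).
Class 6.1 net quantity: (two 15.6 oz packs = 886.08 g) + (three 10.1 oz packs = 860.52 g) + (three 13.2 oz packs = 1124.64 g) = 2871.24 g.
2871.24 g exceeds the express courier limit of 2.5 kg for Class 6.1.

No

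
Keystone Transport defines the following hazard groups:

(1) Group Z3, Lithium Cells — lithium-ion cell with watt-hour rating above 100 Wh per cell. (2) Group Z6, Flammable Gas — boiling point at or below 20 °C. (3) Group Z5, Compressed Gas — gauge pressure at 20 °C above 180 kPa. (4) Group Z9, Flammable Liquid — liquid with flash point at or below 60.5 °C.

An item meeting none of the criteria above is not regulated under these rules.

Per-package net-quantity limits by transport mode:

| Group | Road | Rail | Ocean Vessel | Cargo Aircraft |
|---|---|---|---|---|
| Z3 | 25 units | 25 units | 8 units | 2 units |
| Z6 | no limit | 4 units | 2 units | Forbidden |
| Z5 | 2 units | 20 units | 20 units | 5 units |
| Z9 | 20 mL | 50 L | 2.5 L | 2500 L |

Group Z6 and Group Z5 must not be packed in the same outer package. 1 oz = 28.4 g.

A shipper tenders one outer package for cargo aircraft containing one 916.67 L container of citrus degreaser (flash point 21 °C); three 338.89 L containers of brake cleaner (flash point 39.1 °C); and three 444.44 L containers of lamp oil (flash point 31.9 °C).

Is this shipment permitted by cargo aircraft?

Flash point 21 °C meets the Group Z9 criterion (Flammable Liquid), so the citrus degreaser is Group Z9.
Brake cleaner: flash point 39.1 °C ≤ 60.5 °C → Group Z9 (Flammable Liquid).
With flash point 31.9 °C (≤ 60.5 °C), the lamp oil falls in Group Z9.
Total Group Z9: 916.67 L + (three 338.89 L containers = 1016.67 L) + (three 444.44 L containers = 1333.32 L) = 3266.66 L.
3266.66 L exceeds the cargo aircraft limit of 2500 L for Group Z9.

No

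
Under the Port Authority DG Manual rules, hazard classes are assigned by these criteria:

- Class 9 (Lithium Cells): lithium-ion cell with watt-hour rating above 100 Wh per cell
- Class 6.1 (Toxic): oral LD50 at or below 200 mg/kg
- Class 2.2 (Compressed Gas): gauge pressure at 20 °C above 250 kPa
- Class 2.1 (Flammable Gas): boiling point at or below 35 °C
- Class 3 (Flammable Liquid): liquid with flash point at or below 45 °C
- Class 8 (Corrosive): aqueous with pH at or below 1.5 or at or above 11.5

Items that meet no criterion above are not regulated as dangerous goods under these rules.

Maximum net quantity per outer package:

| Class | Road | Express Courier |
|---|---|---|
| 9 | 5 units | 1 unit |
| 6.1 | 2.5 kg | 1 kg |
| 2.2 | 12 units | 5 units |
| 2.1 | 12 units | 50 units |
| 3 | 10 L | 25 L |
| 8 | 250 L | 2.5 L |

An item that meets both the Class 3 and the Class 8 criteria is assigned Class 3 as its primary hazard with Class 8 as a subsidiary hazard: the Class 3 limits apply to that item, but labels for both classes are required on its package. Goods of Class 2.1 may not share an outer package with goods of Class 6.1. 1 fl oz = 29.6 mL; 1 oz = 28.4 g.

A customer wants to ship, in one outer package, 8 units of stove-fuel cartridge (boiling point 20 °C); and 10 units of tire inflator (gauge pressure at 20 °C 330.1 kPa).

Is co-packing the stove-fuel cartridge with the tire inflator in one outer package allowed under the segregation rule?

Yes

The stove-fuel cartridge has boiling point 20 °C, which is ≤ 35 °C, so it is Class 2.1 (Flammable Gas).
Tire inflator: gauge pressure at 20 °C 330.1 kPa > 250 kPa → Class 2.2 (Compressed Gas).
No segregation rule bars Class 2.1 with Class 2.2.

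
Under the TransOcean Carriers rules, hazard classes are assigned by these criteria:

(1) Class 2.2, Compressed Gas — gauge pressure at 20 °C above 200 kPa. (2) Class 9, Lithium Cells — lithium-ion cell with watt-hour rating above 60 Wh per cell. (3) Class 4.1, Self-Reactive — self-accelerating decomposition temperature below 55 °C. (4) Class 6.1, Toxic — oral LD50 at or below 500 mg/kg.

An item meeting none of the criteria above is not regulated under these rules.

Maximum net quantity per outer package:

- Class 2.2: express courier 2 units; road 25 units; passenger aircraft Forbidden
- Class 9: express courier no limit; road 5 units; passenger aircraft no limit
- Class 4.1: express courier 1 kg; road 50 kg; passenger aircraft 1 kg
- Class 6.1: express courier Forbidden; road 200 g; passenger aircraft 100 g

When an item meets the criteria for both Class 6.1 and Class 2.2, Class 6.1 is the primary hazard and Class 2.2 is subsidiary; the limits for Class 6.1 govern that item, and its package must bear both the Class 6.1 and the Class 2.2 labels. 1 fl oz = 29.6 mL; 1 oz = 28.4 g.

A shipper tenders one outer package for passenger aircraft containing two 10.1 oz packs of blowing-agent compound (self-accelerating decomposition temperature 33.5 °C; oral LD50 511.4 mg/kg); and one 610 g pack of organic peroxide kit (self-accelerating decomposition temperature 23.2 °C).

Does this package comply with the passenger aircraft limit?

No

With self-accelerating decomposition temperature 33.5 °C (< 55 °C), the blowing-agent compound falls in Class 4.1.
With self-accelerating decomposition temperature 23.2 °C (< 55 °C), the organic peroxide kit falls in Class 4.1.
Class 4.1 net quantity: (two 10.1 oz packs = 573.68 g) + 610 g = 1183.68 g.
1183.68 g exceeds the passenger aircraft limit of 1 kg for Class 4.1.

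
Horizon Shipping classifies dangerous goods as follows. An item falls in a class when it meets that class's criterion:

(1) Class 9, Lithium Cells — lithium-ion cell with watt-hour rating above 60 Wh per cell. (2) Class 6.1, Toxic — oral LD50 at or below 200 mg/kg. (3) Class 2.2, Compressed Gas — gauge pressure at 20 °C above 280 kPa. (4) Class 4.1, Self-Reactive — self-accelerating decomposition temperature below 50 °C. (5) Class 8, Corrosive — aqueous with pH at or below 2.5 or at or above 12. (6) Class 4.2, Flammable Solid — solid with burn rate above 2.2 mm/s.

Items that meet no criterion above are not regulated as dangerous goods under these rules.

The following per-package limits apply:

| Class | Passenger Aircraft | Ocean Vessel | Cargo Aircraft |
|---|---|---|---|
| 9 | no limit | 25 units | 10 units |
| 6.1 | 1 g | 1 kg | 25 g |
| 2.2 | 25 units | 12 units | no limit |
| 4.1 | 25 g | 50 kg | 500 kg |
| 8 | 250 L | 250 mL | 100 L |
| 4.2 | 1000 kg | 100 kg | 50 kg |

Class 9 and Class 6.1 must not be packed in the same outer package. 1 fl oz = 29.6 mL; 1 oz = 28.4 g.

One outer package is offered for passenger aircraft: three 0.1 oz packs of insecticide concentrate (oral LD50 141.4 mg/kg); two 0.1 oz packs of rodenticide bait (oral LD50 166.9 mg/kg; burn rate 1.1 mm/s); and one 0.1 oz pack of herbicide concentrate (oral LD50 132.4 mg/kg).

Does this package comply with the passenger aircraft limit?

Insecticide concentrate: oral LD50 141.4 mg/kg ≤ 200 mg/kg → Class 6.1 (Toxic).
Oral LD50 166.9 mg/kg meets the Class 6.1 criterion (Toxic), so the rodenticide bait is Class 6.1.
With oral LD50 132.4 mg/kg (≤ 200 mg/kg), the herbicide concentrate falls in Class 6.1.
Total Class 6.1: (three 0.1 oz packs = 8.52 g) + (two 0.1 oz packs = 5.68 g) + (one 0.1 oz pack = 2.84 g) = 17.04 g.
That exceeds the Class 6.1 passenger aircraft limit of 1 g.

No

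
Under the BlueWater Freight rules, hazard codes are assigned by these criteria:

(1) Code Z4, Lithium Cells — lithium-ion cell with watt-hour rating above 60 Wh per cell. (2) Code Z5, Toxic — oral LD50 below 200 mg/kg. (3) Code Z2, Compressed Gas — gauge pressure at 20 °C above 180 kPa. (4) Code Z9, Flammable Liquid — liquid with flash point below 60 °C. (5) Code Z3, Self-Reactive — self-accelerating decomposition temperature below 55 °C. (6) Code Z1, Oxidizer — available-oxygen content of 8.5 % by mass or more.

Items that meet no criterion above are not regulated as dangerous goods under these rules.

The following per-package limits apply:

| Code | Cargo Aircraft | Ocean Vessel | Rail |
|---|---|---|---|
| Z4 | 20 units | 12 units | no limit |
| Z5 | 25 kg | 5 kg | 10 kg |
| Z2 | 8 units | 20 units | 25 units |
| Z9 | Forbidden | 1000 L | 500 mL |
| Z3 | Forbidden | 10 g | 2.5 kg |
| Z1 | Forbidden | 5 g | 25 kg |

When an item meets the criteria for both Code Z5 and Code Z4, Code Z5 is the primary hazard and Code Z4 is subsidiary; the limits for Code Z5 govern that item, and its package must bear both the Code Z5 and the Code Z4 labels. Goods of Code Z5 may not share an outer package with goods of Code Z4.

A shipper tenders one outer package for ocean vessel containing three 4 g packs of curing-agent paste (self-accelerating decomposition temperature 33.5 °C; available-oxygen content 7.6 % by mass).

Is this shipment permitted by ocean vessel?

No

Self-accelerating decomposition temperature 33.5 °C meets the Code Z3 criterion (Self-Reactive), so the curing-agent paste is Code Z3.
Code Z3 quantity: three 4 g packs = 12 g.
That exceeds the Code Z3 ocean vessel limit of 10 g.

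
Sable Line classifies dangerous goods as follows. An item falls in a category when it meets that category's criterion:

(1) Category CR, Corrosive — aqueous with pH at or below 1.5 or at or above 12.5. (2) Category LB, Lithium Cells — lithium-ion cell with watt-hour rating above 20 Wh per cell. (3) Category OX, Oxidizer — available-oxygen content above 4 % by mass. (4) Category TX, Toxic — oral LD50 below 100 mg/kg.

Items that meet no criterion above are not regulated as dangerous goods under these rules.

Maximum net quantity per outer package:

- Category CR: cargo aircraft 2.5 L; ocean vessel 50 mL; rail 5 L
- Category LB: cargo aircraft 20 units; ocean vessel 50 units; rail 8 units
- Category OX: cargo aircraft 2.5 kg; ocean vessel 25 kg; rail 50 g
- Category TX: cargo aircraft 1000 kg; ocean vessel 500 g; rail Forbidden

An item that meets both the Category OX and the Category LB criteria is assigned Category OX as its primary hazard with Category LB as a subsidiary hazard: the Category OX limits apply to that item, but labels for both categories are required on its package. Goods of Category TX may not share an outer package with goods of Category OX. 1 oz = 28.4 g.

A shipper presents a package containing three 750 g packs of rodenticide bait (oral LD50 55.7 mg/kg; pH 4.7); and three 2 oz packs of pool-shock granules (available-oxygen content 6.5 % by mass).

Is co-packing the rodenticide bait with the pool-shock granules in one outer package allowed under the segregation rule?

No

With oral LD50 55.7 mg/kg (< 100 mg/kg), the rodenticide bait falls in Category TX.
The pool-shock granules have available-oxygen content 6.5 % by mass, which is > 4 % by mass, so they are Category OX (Oxidizer).
Category TX and Category OX may not share an outer package.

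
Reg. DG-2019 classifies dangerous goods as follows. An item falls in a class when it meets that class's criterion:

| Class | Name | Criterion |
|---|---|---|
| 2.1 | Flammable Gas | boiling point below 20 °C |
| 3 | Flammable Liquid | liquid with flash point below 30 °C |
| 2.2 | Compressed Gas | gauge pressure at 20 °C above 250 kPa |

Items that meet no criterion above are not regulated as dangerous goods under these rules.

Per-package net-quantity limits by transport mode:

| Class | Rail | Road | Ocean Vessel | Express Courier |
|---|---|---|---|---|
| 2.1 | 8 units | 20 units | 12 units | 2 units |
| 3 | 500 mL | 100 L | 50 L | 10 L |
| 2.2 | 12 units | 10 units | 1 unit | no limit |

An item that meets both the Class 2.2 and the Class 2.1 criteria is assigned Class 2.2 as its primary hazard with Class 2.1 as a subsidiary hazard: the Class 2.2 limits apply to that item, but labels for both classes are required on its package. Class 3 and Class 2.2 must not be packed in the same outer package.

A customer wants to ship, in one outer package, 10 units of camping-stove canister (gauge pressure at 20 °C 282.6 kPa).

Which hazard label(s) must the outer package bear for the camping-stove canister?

With gauge pressure at 20 °C 282.6 kPa (> 250 kPa), the camping-stove canister falls in Class 2.2.
Only the Class 2.2 label is required.

Class 2.2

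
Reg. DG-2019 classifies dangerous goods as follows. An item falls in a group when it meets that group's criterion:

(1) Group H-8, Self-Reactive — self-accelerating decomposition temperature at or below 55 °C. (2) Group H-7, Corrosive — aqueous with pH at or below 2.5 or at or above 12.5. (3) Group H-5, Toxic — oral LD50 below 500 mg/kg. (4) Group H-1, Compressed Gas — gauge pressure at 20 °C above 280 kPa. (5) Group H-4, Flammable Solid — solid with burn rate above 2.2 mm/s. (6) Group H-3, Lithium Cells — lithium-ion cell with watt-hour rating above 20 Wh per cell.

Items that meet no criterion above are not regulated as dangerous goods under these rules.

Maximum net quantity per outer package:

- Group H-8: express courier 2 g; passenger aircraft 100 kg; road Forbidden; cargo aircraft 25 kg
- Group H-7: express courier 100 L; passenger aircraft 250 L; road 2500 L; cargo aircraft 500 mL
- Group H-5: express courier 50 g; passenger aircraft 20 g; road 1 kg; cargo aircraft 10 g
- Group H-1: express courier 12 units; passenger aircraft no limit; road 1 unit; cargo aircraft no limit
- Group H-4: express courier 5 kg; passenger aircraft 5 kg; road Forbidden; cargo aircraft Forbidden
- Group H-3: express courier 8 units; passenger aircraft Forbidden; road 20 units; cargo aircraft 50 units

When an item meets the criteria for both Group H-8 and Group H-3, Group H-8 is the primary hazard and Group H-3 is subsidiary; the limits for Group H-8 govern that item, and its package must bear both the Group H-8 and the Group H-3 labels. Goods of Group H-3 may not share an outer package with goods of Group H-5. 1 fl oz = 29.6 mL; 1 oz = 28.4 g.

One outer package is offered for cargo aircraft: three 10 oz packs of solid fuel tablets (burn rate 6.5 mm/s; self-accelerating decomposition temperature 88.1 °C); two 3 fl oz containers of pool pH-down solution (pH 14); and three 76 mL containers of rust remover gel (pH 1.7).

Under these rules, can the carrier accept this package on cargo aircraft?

No

Burn rate 6.5 mm/s meets the Group H-4 criterion (Flammable Solid), so the solid fuel tablets are Group H-4.
Pool pH-down solution: pH 14 ≥ 12.5 → Group H-7 (Corrosive).
The rust remover gel has pH 1.7, which is ≤ 2.5, so it is Group H-7 (Corrosive).
Group H-7 net quantity: (two 3 fl oz containers = 177.6 mL) + (three 76 mL containers = 228 mL) = 405.6 mL.
405.6 mL is within the cargo aircraft limit of 500 mL for Group H-7.
Group H-4 quantity: three 10 oz packs = 852 g.
By cargo aircraft, Group H-4 is Forbidden regardless of quantity.
The segregation rule (Group H-3 with Group H-5) does not apply to Group H-7 with Group H-4.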